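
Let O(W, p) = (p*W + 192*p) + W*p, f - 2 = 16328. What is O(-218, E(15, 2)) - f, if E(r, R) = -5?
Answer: -15110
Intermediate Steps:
f = 16330 (f = 2 + 16328 = 16330)
O(W, p) = 192*p + 2*W*p (O(W, p) = (W*p + 192*p) + W*p = (192*p + W*p) + W*p = 192*p + 2*W*p)
O(-218, E(15, 2)) - f = 2*(-5)*(96 - 218) - 1*16330 = 2*(-5)*(-122) - 16330 = 1220 - 16330 = -15110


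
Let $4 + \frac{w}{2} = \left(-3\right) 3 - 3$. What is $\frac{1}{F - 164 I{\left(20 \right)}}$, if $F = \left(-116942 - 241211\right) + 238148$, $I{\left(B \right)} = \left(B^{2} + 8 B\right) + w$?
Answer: $- \frac{1}{206597} \approx -4.8403 \cdot 10^{-6}$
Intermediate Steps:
$w = -32$ ($w = -8 + 2 \left(\left(-3\right) 3 - 3\right) = -8 + 2 \left(-9 - 3\right) = -8 + 2 \left(-12\right) = -8 - 24 = -32$)
$I{\left(B \right)} = -32 + B^{2} + 8 B$ ($I{\left(B \right)} = \left(B^{2} + 8 B\right) - 32 = -32 + B^{2} + 8 B$)
$F = -120005$ ($F = -358153 + 238148 = -120005$)
$\frac{1}{F - 164 I{\left(20 \right)}} = \frac{1}{-120005 - 164 \left(-32 + 20^{2} + 8 \cdot 20\right)} = \frac{1}{-120005 - 164 \left(-32 + 400 + 160\right)} = \frac{1}{-120005 - 86592} = \frac{1}{-206597} = - \frac{1}{206597}$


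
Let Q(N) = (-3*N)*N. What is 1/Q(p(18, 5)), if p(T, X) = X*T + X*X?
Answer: -1/39675 ≈ -2.5205e-5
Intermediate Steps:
p(T, X) = X² + T*X (p(T, X) = T*X + X² = X² + T*X)
Q(N) = -3*N²
1/Q(p(18, 5)) = 1/(-3*25*(18 + 5)²) = 1/(-3*(5*23)²) = 1/(-3*115²) = 1/(-3*13225) = 1/(-39675) = -1/39675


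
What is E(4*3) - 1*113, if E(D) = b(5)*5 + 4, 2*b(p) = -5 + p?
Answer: -109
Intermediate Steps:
b(p) = -5/2 + p/2 (b(p) = (-5 + p)/2 = -5/2 + p/2)
E(D) = 4 (E(D) = (-5/2 + (1/2)*5)*5 + 4 = (-5/2 + 5/2)*5 + 4 = 0*5 + 4 = 0 + 4 = 4)
E(4*3) - 1*113 = 4 - 1*113 = 4 - 113 = -109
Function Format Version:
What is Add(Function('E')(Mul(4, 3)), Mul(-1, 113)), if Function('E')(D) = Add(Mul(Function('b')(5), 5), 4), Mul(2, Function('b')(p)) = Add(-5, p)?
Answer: -109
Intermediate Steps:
Function('b')(p) = Add(Rational(-5, 2), Mul(Rational(1, 2), p)) (Function('b')(p) = Mul(Rational(1, 2), Add(-5, p)) = Add(Rational(-5, 2), Mul(Rational(1, 2), p)))
Function('E')(D) = 4 (Function('E')(D) = Add(Mul(Add(Rational(-5, 2), Mul(Rational(1, 2), 5)), 5), 4) = Add(Mul(Add(Rational(-5, 2), Rational(5, 2)), 5), 4) = Add(Mul(0, 5), 4) = Add(0, 4) = 4)
Add(Function('E')(Mul(4, 3)), Mul(-1, 113)) = Add(4, Mul(-1, 113)) = Add(4, -113) = -109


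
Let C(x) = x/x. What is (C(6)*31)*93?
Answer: 2883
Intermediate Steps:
C(x) = 1
(C(6)*31)*93 = (1*31)*93 = 31*93 = 2883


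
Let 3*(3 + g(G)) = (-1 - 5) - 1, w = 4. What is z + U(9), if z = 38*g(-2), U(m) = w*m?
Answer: -500/3 ≈ -166.67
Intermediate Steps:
U(m) = 4*m
g(G) = -16/3 (g(G) = -3 + ((-1 - 5) - 1)/3 = -3 + (-6 - 1)/3 = -3 + (1/3)*(-7) = -3 - 7/3 = -16/3)
z = -608/3 (z = 38*(-16/3) = -608/3 ≈ -202.67)
z + U(9) = -608/3 + 4*9 = -608/3 + 36 = -500/3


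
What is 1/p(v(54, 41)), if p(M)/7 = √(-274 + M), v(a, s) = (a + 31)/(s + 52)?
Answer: -I*√2361921/177779 ≈ -0.0086447*I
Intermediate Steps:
v(a, s) = (31 + a)/(52 + s)
p(M) = 7*√(-274 + M)
1/p(v(54, 41)) = 1/(7*√(-274 + (31 + 54)/(52 + 41))) = 1/(7*√(-274 + 85/93)) = 1/(7*√(-25397/93)) = 1/(7*(I*√2361921/93)) = 1/(7*I*√2361921/93) = -I*√2361921/177779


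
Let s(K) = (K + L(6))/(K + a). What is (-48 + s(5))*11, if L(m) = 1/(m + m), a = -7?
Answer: -13343/24 ≈ -555.96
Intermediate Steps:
L(m) = 1/(2*m)
s(K) = (1/12 + K)/(-7 + K) (s(K) = (K + (1/2)/6)/(K - 7) = (K + (1/2)*(1/6))/(-7 + K) = (K + 1/12)/(-7 + K) = (1/12 + K)/(-7 + K))
(-48 + s(5))*11 = (-48 + (1/12 + 5)/(-7 + 5))*11 = (-48 + (61/12)/(-2))*11 = (-48 - 1/2*61/12)*11 = (-48 - 61/24)*11 = -1213/24*11 = -13343/24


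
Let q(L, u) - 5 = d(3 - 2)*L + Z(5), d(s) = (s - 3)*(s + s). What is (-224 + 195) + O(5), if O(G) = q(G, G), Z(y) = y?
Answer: -39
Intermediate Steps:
d(s) = 2*s*(-3 + s) (d(s) = (-3 + s)*(2*s) = 2*s*(-3 + s))
q(L, u) = 10 - 4*L (q(L, u) = 5 + ((2*(3 - 2)*(-3 + (3 - 2)))*L + 5) = 5 + ((2*1*(-3 + 1))*L + 5) = 5 + ((2*1*(-2))*L + 5) = 5 + (-4*L + 5) = 5 + (5 - 4*L) = 10 - 4*L)
O(G) = 10 - 4*G
(-224 + 195) + O(5) = (-224 + 195) + (10 - 4*5) = -29 + (10 - 20) = -29 - 10 = -39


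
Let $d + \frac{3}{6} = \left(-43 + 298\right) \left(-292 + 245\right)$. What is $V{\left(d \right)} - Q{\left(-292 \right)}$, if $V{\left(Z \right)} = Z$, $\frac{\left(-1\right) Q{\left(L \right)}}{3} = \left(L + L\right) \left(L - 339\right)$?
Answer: $\frac{2187053}{2} \approx 1.0935 \cdot 10^{6}$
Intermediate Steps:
$Q{\left(L \right)} = - 6 L \left(-339 + L\right)$ ($Q{\left(L \right)} = - 3 \left(L + L\right) \left(L - 339\right) = - 3 \cdot 2 L \left(-339 + L\right) = - 6 L \left(-339 + L\right)$)
$d = - \frac{23971}{2}$ ($d = - \frac{1}{2} + \left(-43 + 298\right) \left(-292 + 245\right) = - \frac{1}{2} + 255 \left(-47\right) = - \frac{1}{2} - 11985 = - \frac{23971}{2} \approx -11986.0$)
$V{\left(d \right)} - Q{\left(-292 \right)} = - \frac{23971}{2} - 6 \left(-292\right) \left(339 - -292\right) = - \frac{23971}{2} - 6 \left(-292\right) \left(339 + 292\right) = - \frac{23971}{2} - 6 \left(-292\right) 631 = - \frac{23971}{2} - -1105512 = - \frac{23971}{2} + 1105512 = \frac{2187053}{2}$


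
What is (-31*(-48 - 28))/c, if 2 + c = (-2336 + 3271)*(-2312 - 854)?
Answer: -589/740053 ≈ -0.00079589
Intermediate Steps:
c = -2960212 (c = -2 + (-2336 + 3271)*(-2312 - 854) = -2 + 935*(-3166) = -2 - 2960210 = -2960212)
(-31*(-48 - 28))/c = -31*(-48 - 28)/(-2960212) = -31*(-76)*(-1/2960212) = 2356*(-1/2960212) = -589/740053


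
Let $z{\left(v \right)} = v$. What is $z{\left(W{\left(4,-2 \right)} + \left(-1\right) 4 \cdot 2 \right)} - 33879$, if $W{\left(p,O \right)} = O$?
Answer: $-33889$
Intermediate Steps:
$z{\left(W{\left(4,-2 \right)} + \left(-1\right) 4 \cdot 2 \right)} - 33879 = \left(-2 + \left(-1\right) 4 \cdot 2\right) - 33879 = \left(-2 - 8\right) - 33879 = -10 - 33879 = -33889$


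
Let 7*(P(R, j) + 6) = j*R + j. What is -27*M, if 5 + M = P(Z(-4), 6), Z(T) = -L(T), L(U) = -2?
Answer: 1593/7 ≈ 227.57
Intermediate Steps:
Z(T) = 2 (Z(T) = -1*(-2) = 2)
P(R, j) = -6 + j/7 + R*j/7 (P(R, j) = -6 + (j*R + j)/7 = -6 + (R*j + j)/7 = -6 + (j + R*j)/7 = -6 + (j/7 + R*j/7) = -6 + j/7 + R*j/7)
M = -59/7 (M = -5 + (-6 + (1/7)*6 + (1/7)*2*6) = -5 + (-6 + 6/7 + 12/7) = -5 - 24/7 = -59/7 ≈ -8.4286)
-27*M = -27*(-59/7) = 1593/7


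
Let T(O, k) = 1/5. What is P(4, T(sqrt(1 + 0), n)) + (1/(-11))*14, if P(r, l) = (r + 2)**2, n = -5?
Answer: 382/11 ≈ 34.727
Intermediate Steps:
T(O, k) = 1/5
P(r, l) = (2 + r)**2
P(4, T(sqrt(1 + 0), n)) + (1/(-11))*14 = (2 + 4)**2 + (1/(-11))*14 = 6**2 + (1*(-1/11))*14 = 36 - 1/11*14 = 36 - 14/11 = 382/11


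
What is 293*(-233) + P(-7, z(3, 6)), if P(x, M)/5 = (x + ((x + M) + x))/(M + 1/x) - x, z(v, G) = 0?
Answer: -67499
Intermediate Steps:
P(x, M) = -5*x + 5*(M + 3*x)/(M + 1/x) (P(x, M) = 5*((x + ((x + M) + x))/(M + 1/x) - x) = 5*((x + ((M + x) + x))/(M + 1/x) - x) = 5*((x + (M + 2*x))/(M + 1/x) - x) = 5*((M + 3*x)/(M + 1/x) - x) = 5*(-x + (M + 3*x)/(M + 1/x)) = -5*x + 5*(M + 3*x)/(M + 1/x))
293*(-233) + P(-7, z(3, 6)) = 293*(-233) + 5*(-7)*(-1 + 0 + 3*(-7) - 1*0*(-7))/(1 + 0*(-7)) = -68269 + 5*(-7)*(-1 + 0 - 21 + 0)/(1 + 0) = -68269 + 5*(-7)*(-22)/1 = -68269 + 5*(-7)*1*(-22) = -68269 + 770 = -67499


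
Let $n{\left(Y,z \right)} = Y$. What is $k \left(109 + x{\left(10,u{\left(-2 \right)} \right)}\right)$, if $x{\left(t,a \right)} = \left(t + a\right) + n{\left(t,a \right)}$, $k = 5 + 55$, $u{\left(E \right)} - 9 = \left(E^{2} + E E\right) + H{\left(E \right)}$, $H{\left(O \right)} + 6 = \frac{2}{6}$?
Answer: $8420$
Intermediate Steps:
$H{\left(O \right)} = - \frac{17}{3}$ ($H{\left(O \right)} = -6 + \frac{2}{6} = -6 + 2 \cdot \frac{1}{6} = -6 + \frac{1}{3} = - \frac{17}{3}$)
$u{\left(E \right)} = \frac{10}{3} + 2 E^{2}$ ($u{\left(E \right)} = 9 - \left(\frac{17}{3} - E^{2} - E E\right) = 9 + \left(\left(E^{2} + E^{2}\right) - \frac{17}{3}\right) = 9 + \left(2 E^{2} - \frac{17}{3}\right) = 9 + \left(- \frac{17}{3} + 2 E^{2}\right) = \frac{10}{3} + 2 E^{2}$)
$k = 60$
$x{\left(t,a \right)} = a + 2 t$ ($x{\left(t,a \right)} = \left(t + a\right) + t = \left(a + t\right) + t = a + 2 t$)
$k \left(109 + x{\left(10,u{\left(-2 \right)} \right)}\right) = 60 \left(109 + \left(\left(\frac{10}{3} + 2 \left(-2\right)^{2}\right) + 2 \cdot 10\right)\right) = 60 \left(109 + \left(\left(\frac{10}{3} + 2 \cdot 4\right) + 20\right)\right) = 60 \left(109 + \left(\left(\frac{10}{3} + 8\right) + 20\right)\right) = 60 \left(109 + \left(\frac{34}{3} + 20\right)\right) = 60 \left(109 + \frac{94}{3}\right) = 60 \cdot \frac{421}{3} = 8420$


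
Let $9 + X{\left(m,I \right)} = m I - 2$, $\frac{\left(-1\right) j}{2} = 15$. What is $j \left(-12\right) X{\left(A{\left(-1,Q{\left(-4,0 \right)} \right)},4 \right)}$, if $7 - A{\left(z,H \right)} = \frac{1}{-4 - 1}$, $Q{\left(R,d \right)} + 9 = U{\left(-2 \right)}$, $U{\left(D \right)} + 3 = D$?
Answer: $6408$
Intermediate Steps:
$j = -30$ ($j = \left(-2\right) 15 = -30$)
$U{\left(D \right)} = -3 + D$
$Q{\left(R,d \right)} = -14$ ($Q{\left(R,d \right)} = -9 - 5 = -14$)
$A{\left(z,H \right)} = \frac{36}{5}$ ($A{\left(z,H \right)} = 7 - \frac{1}{-4 - 1} = 7 - \frac{1}{-5} = 7 - - \frac{1}{5} = 7 + \frac{1}{5} = \frac{36}{5}$)
$X{\left(m,I \right)} = -11 + I m$ ($X{\left(m,I \right)} = -9 + \left(m I - 2\right) = -9 + \left(I m - 2\right) = -9 + \left(-2 + I m\right) = -11 + I m$)
$j \left(-12\right) X{\left(A{\left(-1,Q{\left(-4,0 \right)} \right)},4 \right)} = \left(-30\right) \left(-12\right) \left(-11 + 4 \cdot \frac{36}{5}\right) = 360 \left(-11 + \frac{144}{5}\right) = 360 \cdot \frac{89}{5} = 6408$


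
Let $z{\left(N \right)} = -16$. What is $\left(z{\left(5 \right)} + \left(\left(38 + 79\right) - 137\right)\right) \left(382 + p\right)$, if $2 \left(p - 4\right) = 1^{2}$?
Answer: $-13914$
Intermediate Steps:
$p = \frac{9}{2}$ ($p = 4 + \frac{1^{2}}{2} = 4 + \frac{1}{2} \cdot 1 = 4 + \frac{1}{2} = \frac{9}{2} \approx 4.5$)
$\left(z{\left(5 \right)} + \left(\left(38 + 79\right) - 137\right)\right) \left(382 + p\right) = \left(-16 + \left(\left(38 + 79\right) - 137\right)\right) \left(382 + \frac{9}{2}\right) = \left(-16 + \left(117 - 137\right)\right) \frac{773}{2} = \left(-16 - 20\right) \frac{773}{2} = \left(-36\right) \frac{773}{2} = -13914$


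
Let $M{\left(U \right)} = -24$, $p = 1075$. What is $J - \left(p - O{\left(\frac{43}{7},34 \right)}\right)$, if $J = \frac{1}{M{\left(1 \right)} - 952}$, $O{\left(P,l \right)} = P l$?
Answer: $- \frac{5917495}{6832} \approx -866.14$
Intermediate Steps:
$J = - \frac{1}{976}$ ($J = \frac{1}{-24 - 952} = \frac{1}{-976} = - \frac{1}{976} \approx -0.0010246$)
$J - \left(p - O{\left(\frac{43}{7},34 \right)}\right) = - \frac{1}{976} - \left(1075 - \frac{43}{7} \cdot 34\right) = - \frac{1}{976} - \left(1075 - \frac{1462}{7}\right) = - \frac{1}{976} - \frac{6063}{7} = - \frac{5917495}{6832}$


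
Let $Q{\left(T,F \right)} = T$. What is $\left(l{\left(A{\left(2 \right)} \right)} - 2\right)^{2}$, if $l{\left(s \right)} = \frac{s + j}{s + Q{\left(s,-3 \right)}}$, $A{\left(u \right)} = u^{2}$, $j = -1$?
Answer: $\frac{169}{64} \approx 2.6406$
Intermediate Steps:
$l{\left(s \right)} = \frac{-1 + s}{2 s}$ ($l{\left(s \right)} = \frac{s - 1}{s + s} = \frac{-1 + s}{2 s}$)
$\left(l{\left(A{\left(2 \right)} \right)} - 2\right)^{2} = \left(\frac{-1 + 2^{2}}{2 \cdot 2^{2}} - 2\right)^{2} = \left(\frac{-1 + 4}{2 \cdot 4} - 2\right)^{2} = \left(\frac{1}{2} \cdot \frac{1}{4} \cdot 3 - 2\right)^{2} = \left(\frac{3}{8} - 2\right)^{2} = \left(- \frac{13}{8}\right)^{2} = \frac{169}{64}$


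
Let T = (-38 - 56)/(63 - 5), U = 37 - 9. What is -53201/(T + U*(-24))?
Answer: 1542829/19535 ≈ 78.978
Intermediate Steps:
U = 28
T = -47/29 (T = -94/58 = -94*1/58 = -47/29 ≈ -1.6207)
-53201/(T + U*(-24)) = -53201/(-47/29 + 28*(-24)) = -53201/(-47/29 - 672) = -53201/(-19535/29) = -53201*(-29/19535) = 1542829/19535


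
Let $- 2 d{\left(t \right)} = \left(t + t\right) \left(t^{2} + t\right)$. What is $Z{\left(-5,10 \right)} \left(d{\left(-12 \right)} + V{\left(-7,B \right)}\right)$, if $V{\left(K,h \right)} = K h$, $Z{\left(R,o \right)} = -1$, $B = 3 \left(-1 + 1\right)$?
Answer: $-1584$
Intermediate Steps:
$B = 0$ ($B = 3 \cdot 0 = 0$)
$d{\left(t \right)} = - t \left(t + t^{2}\right)$ ($d{\left(t \right)} = - \frac{\left(t + t\right) \left(t^{2} + t\right)}{2} = - \frac{2 t \left(t + t^{2}\right)}{2} = - t \left(t + t^{2}\right)$)
$Z{\left(-5,10 \right)} \left(d{\left(-12 \right)} + V{\left(-7,B \right)}\right) = - (\left(-12\right)^{2} \left(-1 - -12\right) - 0) = - (144 \left(-1 + 12\right) + 0) = - (144 \cdot 11 + 0) = - (1584 + 0) = \left(-1\right) 1584 = -1584$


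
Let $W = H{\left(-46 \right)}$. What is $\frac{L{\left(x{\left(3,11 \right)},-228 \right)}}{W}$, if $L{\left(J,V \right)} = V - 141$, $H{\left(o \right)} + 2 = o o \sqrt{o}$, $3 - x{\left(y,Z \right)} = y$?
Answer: $\frac{369}{102981490} + \frac{195201 i \sqrt{46}}{51490745} \approx 3.5832 \cdot 10^{-6} + 0.025712 i$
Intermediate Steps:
$x{\left(y,Z \right)} = 3 - y$
$H{\left(o \right)} = -2 + o^{\frac{5}{2}}$ ($H{\left(o \right)} = -2 + o o \sqrt{o} = -2 + o^{2} \sqrt{o} = -2 + o^{\frac{5}{2}}$)
$L{\left(J,V \right)} = -141 + V$ ($L{\left(J,V \right)} = V - 141 = -141 + V$)
$W = -2 + 2116 i \sqrt{46}$ ($W = -2 + \left(-46\right)^{\frac{5}{2}} = -2 + 2116 i \sqrt{46} \approx -2.0 + 14351.0 i$)
$\frac{L{\left(x{\left(3,11 \right)},-228 \right)}}{W} = \frac{-141 - 228}{-2 + 2116 i \sqrt{46}} = - \frac{369}{-2 + 2116 i \sqrt{46}}$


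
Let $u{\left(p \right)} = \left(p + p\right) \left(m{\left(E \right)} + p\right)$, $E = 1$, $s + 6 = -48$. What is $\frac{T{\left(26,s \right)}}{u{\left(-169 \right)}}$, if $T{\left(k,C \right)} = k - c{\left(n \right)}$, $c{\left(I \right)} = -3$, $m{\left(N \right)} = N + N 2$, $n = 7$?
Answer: $\frac{29}{56108} \approx 0.00051686$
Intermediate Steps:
$s = -54$ ($s = -6 - 48 = -54$)
$m{\left(N \right)} = 3 N$ ($m{\left(N \right)} = N + 2 N = 3 N$)
$T{\left(k,C \right)} = 3 + k$ ($T{\left(k,C \right)} = k - -3 = k + 3 = 3 + k$)
$u{\left(p \right)} = 2 p \left(3 + p\right)$ ($u{\left(p \right)} = \left(p + p\right) \left(3 \cdot 1 + p\right) = 2 p \left(3 + p\right)$)
$\frac{T{\left(26,s \right)}}{u{\left(-169 \right)}} = \frac{3 + 26}{2 \left(-169\right) \left(3 - 169\right)} = \frac{29}{2 \left(-169\right) \left(-166\right)} = \frac{29}{56108}$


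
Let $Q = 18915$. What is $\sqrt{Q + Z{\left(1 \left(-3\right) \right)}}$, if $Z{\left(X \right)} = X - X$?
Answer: $\sqrt{18915} \approx 137.53$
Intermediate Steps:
$Z{\left(X \right)} = 0$
$\sqrt{Q + Z{\left(1 \left(-3\right) \right)}} = \sqrt{18915 + 0} = \sqrt{18915}$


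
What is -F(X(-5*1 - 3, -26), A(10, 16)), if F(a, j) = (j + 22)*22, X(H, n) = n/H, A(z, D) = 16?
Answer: -836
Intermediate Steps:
F(a, j) = 484 + 22*j (F(a, j) = (22 + j)*22 = 484 + 22*j)
-F(X(-5*1 - 3, -26), A(10, 16)) = -(484 + 22*16) = -(484 + 352) = -1*836 = -836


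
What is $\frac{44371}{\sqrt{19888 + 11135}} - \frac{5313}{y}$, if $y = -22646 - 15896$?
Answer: $\frac{759}{5506} + \frac{44371 \sqrt{383}}{3447} \approx 252.05$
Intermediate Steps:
$y = -38542$
$\frac{44371}{\sqrt{19888 + 11135}} - \frac{5313}{y} = \frac{44371}{\sqrt{19888 + 11135}} - \frac{5313}{-38542} = \frac{44371}{\sqrt{31023}} - - \frac{759}{5506} = \frac{44371}{9 \sqrt{383}} + \frac{759}{5506} = 44371 \frac{\sqrt{383}}{3447} + \frac{759}{5506} = \frac{44371 \sqrt{383}}{3447} + \frac{759}{5506} = \frac{759}{5506} + \frac{44371 \sqrt{383}}{3447}$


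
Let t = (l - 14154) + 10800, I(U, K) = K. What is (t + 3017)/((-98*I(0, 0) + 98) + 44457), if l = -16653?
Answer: -3398/8911 ≈ -0.38133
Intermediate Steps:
t = -20007 (t = (-16653 - 14154) + 10800 = -30807 + 10800 = -20007)
(t + 3017)/((-98*I(0, 0) + 98) + 44457) = (-20007 + 3017)/((-98*0 + 98) + 44457) = -16990/((0 + 98) + 44457) = -16990/(98 + 44457) = -16990/44555 = -16990*1/44555 = -3398/8911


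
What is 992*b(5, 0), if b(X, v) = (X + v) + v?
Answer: 4960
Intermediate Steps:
b(X, v) = X + 2*v
992*b(5, 0) = 992*(5 + 2*0) = 992*(5 + 0) = 992*5 = 4960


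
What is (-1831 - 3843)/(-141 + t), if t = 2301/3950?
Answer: 22412300/554649 ≈ 40.408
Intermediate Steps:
t = 2301/3950 (t = 2301*(1/3950) = 2301/3950 ≈ 0.58253)
(-1831 - 3843)/(-141 + t) = (-1831 - 3843)/(-141 + 2301/3950) = -5674/(-554649/3950) = -5674*(-3950/554649) = 22412300/554649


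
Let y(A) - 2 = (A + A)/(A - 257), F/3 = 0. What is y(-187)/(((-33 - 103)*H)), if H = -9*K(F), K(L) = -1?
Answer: -631/271728 ≈ -0.0023222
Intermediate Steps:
F = 0 (F = 3*0 = 0)
y(A) = 2 + 2*A/(-257 + A) (y(A) = 2 + (A + A)/(A - 257) = 2 + (2*A)/(-257 + A) = 2 + 2*A/(-257 + A))
H = 9 (H = -9*(-1) = 9)
y(-187)/(((-33 - 103)*H)) = (2*(-257 + 2*(-187))/(-257 - 187))/(((-33 - 103)*9)) = (2*(-257 - 374)/(-444))/((-136*9)) = (2*(-1/444)*(-631))/(-1224) = (631/222)*(-1/1224) = -631/271728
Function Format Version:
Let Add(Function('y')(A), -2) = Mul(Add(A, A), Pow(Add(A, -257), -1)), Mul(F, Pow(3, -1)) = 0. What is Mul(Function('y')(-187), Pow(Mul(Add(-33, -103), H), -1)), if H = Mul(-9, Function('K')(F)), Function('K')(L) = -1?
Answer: Rational(-631, 271728) ≈ -0.0023222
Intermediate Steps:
F = 0 (F = Mul(3, 0) = 0)
Function('y')(A) = Add(2, Mul(2, A, Pow(Add(-257, A), -1))) (Function('y')(A) = Add(2, Mul(Add(A, A), Pow(Add(A, -257), -1))) = Add(2, Mul(Mul(2, A), Pow(Add(-257, A), -1))) = Add(2, Mul(2, A, Pow(Add(-257, A), -1))))
H = 9 (H = Mul(-9, -1) = 9)
Mul(Function('y')(-187), Pow(Mul(Add(-33, -103), H), -1)) = Mul(Mul(2, Pow(Add(-257, -187), -1), Add(-257, Mul(2, -187))), Pow(Mul(Add(-33, -103), 9), -1)) = Mul(Mul(2, Pow(-444, -1), Add(-257, -374)), Pow(Mul(-136, 9), -1)) = Mul(Mul(2, Rational(-1, 444), -631), Pow(-1224, -1)) = Mul(Rational(631, 222), Rational(-1, 1224)) = Rational(-631, 271728)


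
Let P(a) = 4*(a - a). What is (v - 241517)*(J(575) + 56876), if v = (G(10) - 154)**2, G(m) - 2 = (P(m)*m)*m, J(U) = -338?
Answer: -12348634194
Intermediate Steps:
P(a) = 0 (P(a) = 4*0 = 0)
G(m) = 2 (G(m) = 2 + (0*m)*m = 2 + 0*m = 2 + 0 = 2)
v = 23104 (v = (2 - 154)**2 = (-152)**2 = 23104)
(v - 241517)*(J(575) + 56876) = (23104 - 241517)*(-338 + 56876) = -218413*56538 = -12348634194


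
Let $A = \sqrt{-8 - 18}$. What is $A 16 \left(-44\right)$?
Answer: $- 704 i \sqrt{26} \approx - 3589.7 i$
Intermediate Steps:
$A = i \sqrt{26}$ ($A = \sqrt{-26} = i \sqrt{26} \approx 5.099 i$)
$A 16 \left(-44\right) = i \sqrt{26} \cdot 16 \left(-44\right) = 16 i \sqrt{26} \left(-44\right) = - 704 i \sqrt{26}$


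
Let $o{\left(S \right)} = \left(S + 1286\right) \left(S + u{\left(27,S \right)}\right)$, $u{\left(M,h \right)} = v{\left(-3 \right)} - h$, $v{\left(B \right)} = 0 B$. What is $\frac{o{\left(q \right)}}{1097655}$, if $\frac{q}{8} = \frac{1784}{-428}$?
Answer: $0$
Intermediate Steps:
$q = - \frac{3568}{107}$ ($q = 8 \frac{1784}{-428} = 8 \cdot 1784 \left(- \frac{1}{428}\right) = 8 \left(- \frac{446}{107}\right) = - \frac{3568}{107} \approx -33.346$)
$v{\left(B \right)} = 0$
$u{\left(M,h \right)} = - h$ ($u{\left(M,h \right)} = 0 - h = - h$)
$o{\left(S \right)} = 0$ ($o{\left(S \right)} = \left(S + 1286\right) \left(S - S\right) = \left(1286 + S\right) 0 = 0$)
$\frac{o{\left(q \right)}}{1097655} = \frac{0}{1097655} = 0 \cdot \frac{1}{1097655} = 0$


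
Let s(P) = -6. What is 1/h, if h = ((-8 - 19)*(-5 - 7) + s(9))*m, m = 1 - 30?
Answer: -1/9222 ≈ -0.00010844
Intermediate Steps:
m = -29
h = -9222 (h = ((-8 - 19)*(-5 - 7) - 6)*(-29) = (-27*(-12) - 6)*(-29) = (324 - 6)*(-29) = 318*(-29) = -9222)
1/h = 1/(-9222) = -1/9222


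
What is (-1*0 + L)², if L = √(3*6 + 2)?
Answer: 20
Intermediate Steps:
L = 2*√5 (L = √(18 + 2) = √20 = 2*√5 ≈ 4.4721)
(-1*0 + L)² = (-1*0 + 2*√5)² = (0 + 2*√5)² = (2*√5)² = 20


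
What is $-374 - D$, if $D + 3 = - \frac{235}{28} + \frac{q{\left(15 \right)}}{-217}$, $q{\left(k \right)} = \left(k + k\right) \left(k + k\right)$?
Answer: $- \frac{44449}{124} \approx -358.46$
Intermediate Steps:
$q{\left(k \right)} = 4 k^{2}$ ($q{\left(k \right)} = 2 k 2 k = 4 k^{2}$)
$D = - \frac{1927}{124}$ ($D = -3 - \left(\frac{235}{28} - \frac{4 \cdot 15^{2}}{-217}\right) = -3 - \left(\frac{235}{28} - 4 \cdot 225 \left(- \frac{1}{217}\right)\right) = -3 + \left(- \frac{235}{28} + 900 \left(- \frac{1}{217}\right)\right) = -3 - \frac{1555}{124} = - \frac{1927}{124} \approx -15.54$)
$-374 - D = -374 - - \frac{1927}{124} = -374 + \frac{1927}{124} = - \frac{44449}{124}$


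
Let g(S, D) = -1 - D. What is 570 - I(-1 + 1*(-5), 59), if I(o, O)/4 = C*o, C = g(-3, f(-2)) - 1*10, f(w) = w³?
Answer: 498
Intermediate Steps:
C = -3 (C = (-1 - 1*(-2)³) - 1*10 = (-1 - 1*(-8)) - 10 = (-1 + 8) - 10 = 7 - 10 = -3)
I(o, O) = -12*o (I(o, O) = 4*(-3*o) = -12*o)
570 - I(-1 + 1*(-5), 59) = 570 - (-12)*(-1 + 1*(-5)) = 570 - (-12)*(-1 - 5) = 570 - (-12)*(-6) = 570 - 1*72 = 570 - 72 = 498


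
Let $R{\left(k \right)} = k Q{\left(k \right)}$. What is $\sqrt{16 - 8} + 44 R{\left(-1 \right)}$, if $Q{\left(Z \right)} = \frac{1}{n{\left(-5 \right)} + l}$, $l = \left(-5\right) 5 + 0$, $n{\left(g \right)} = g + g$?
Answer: $\frac{44}{35} + 2 \sqrt{2} \approx 4.0856$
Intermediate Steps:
$n{\left(g \right)} = 2 g$
$l = -25$ ($l = -25 + 0 = -25$)
$Q{\left(Z \right)} = - \frac{1}{35}$ ($Q{\left(Z \right)} = \frac{1}{2 \left(-5\right) - 25} = \frac{1}{-10 - 25} = \frac{1}{-35} = - \frac{1}{35}$)
$R{\left(k \right)} = - \frac{k}{35}$ ($R{\left(k \right)} = k \left(- \frac{1}{35}\right) = - \frac{k}{35}$)
$\sqrt{16 - 8} + 44 R{\left(-1 \right)} = \sqrt{16 - 8} + 44 \left(\left(- \frac{1}{35}\right) \left(-1\right)\right) = \sqrt{8} + 44 \cdot \frac{1}{35} = 2 \sqrt{2} + \frac{44}{35} = \frac{44}{35} + 2 \sqrt{2}$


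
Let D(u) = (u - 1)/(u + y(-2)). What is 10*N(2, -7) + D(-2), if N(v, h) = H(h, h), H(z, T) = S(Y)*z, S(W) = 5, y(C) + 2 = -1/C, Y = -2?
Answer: -2444/7 ≈ -349.14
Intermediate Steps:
y(C) = -2 - 1/C
D(u) = (-1 + u)/(-3/2 + u) (D(u) = (u - 1)/(u + (-2 - 1/(-2))) = (-1 + u)/(u + (-2 - 1*(-1/2))) = (-1 + u)/(u + (-2 + 1/2)) = (-1 + u)/(u - 3/2) = (-1 + u)/(-3/2 + u))
H(z, T) = 5*z
N(v, h) = 5*h
10*N(2, -7) + D(-2) = 10*(5*(-7)) + 2*(-1 - 2)/(-3 + 2*(-2)) = 10*(-35) + 2*(-3)/(-3 - 4) = -350 + 2*(-3)/(-7) = -350 + 2*(-1/7)*(-3) = -350 + 6/7 = -2444/7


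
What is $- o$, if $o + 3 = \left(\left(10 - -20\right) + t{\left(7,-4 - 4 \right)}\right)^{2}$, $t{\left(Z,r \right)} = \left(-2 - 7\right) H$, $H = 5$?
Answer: $-222$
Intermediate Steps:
$t{\left(Z,r \right)} = -45$ ($t{\left(Z,r \right)} = \left(-2 - 7\right) 5 = \left(-9\right) 5 = -45$)
$o = 222$ ($o = -3 + \left(\left(10 - -20\right) - 45\right)^{2} = -3 + \left(\left(10 + 20\right) - 45\right)^{2} = -3 + \left(30 - 45\right)^{2} = -3 + \left(-15\right)^{2} = -3 + 225 = 222$)
$- o = \left(-1\right) 222 = -222$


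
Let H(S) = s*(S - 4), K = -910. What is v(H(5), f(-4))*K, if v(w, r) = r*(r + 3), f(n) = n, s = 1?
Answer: -3640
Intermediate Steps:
H(S) = -4 + S (H(S) = 1*(S - 4) = 1*(-4 + S) = -4 + S)
v(w, r) = r*(3 + r)
v(H(5), f(-4))*K = -4*(3 - 4)*(-910) = -4*(-1)*(-910) = 4*(-910) = -3640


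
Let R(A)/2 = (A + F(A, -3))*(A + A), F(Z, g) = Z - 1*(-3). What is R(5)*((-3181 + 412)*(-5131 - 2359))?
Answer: 5392350600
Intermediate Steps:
F(Z, g) = 3 + Z (F(Z, g) = Z + 3 = 3 + Z)
R(A) = 4*A*(3 + 2*A) (R(A) = 2*((A + (3 + A))*(A + A)) = 2*((3 + 2*A)*(2*A)) = 2*(2*A*(3 + 2*A)) = 4*A*(3 + 2*A))
R(5)*((-3181 + 412)*(-5131 - 2359)) = (4*5*(3 + 2*5))*((-3181 + 412)*(-5131 - 2359)) = (4*5*(3 + 10))*(-2769*(-7490)) = (4*5*13)*20739810 = 260*20739810 = 5392350600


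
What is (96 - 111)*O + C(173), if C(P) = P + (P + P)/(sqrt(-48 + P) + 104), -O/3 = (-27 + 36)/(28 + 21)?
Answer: 96720678/523859 - 1730*sqrt(5)/10691 ≈ 184.27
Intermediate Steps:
O = -27/49 (O = -3*(-27 + 36)/(28 + 21) = -27/49 ≈ -0.55102)
C(P) = P + 2*P/(104 + sqrt(-48 + P)) (C(P) = P + (2*P)/(104 + sqrt(-48 + P)) = P + 2*P/(104 + sqrt(-48 + P)))
(96 - 111)*O + C(173) = (96 - 111)*(-27/49) + 173*(106 + sqrt(-48 + 173))/(104 + sqrt(-48 + 173)) = -15*(-27/49) + 173*(106 + sqrt(125))/(104 + sqrt(125)) = 405/49 + 173*(106 + 5*sqrt(5))/(104 + 5*sqrt(5))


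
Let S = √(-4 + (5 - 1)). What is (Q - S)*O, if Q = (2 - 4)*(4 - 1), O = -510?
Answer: 3060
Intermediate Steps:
S = 0 (S = √(-4 + 4) = √0 = 0)
Q = -6 (Q = -2*3 = -6)
(Q - S)*O = (-6 - 1*0)*(-510) = (-6 + 0)*(-510) = -6*(-510) = 3060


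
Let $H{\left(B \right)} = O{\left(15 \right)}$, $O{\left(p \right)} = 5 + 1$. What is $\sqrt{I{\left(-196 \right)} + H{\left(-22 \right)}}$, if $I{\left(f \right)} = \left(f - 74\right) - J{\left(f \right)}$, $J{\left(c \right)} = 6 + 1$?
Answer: $i \sqrt{271} \approx 16.462 i$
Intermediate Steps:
$J{\left(c \right)} = 7$
$O{\left(p \right)} = 6$
$H{\left(B \right)} = 6$
$I{\left(f \right)} = -81 + f$ ($I{\left(f \right)} = \left(f - 74\right) - 7 = \left(-74 + f\right) - 7 = -81 + f$)
$\sqrt{I{\left(-196 \right)} + H{\left(-22 \right)}} = \sqrt{\left(-81 - 196\right) + 6} = \sqrt{-277 + 6} = \sqrt{-271} = i \sqrt{271}$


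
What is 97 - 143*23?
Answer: -3192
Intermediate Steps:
97 - 143*23 = 97 - 3289 = -3192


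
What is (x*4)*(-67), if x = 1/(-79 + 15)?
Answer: 67/16 ≈ 4.1875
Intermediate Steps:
x = -1/64 (x = 1/(-64) = -1/64 ≈ -0.015625)
(x*4)*(-67) = -1/64*4*(-67) = -1/16*(-67) = 67/16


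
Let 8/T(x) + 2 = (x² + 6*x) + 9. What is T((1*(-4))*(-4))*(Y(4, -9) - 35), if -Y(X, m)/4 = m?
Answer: 8/359 ≈ 0.022284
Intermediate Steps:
Y(X, m) = -4*m
T(x) = 8/(7 + x² + 6*x) (T(x) = 8/(-2 + ((x² + 6*x) + 9)) = 8/(-2 + (9 + x² + 6*x)) = 8/(7 + x² + 6*x))
T((1*(-4))*(-4))*(Y(4, -9) - 35) = (8/(7 + ((1*(-4))*(-4))² + 6*((1*(-4))*(-4))))*(-4*(-9) - 35) = (8/(7 + (-4*(-4))² + 6*(-4*(-4))))*(36 - 35) = (8/(7 + 16² + 6*16))*1 = (8/(7 + 256 + 96))*1 = (8/359)*1 = 8/359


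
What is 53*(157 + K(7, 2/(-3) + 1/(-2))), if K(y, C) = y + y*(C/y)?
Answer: 51781/6 ≈ 8630.2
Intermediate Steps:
K(y, C) = C + y (K(y, C) = y + C = C + y)
53*(157 + K(7, 2/(-3) + 1/(-2))) = 53*(157 + ((2/(-3) + 1/(-2)) + 7)) = 53*(157 + ((2*(-⅓) + 1*(-½)) + 7)) = 53*(157 + ((-⅔ - ½) + 7)) = 53*(157 + (-7/6 + 7)) = 53*(157 + 35/6) = 53*(977/6) = 51781/6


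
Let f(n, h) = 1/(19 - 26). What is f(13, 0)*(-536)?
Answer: 536/7 ≈ 76.571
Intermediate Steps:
f(n, h) = -⅐ (f(n, h) = 1/(-7) = -⅐)
f(13, 0)*(-536) = -⅐*(-536) = 536/7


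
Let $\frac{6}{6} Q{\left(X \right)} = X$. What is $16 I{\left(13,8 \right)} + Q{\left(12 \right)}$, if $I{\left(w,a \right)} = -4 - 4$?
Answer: $-116$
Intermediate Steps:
$I{\left(w,a \right)} = -8$
$Q{\left(X \right)} = X$
$16 I{\left(13,8 \right)} + Q{\left(12 \right)} = 16 \left(-8\right) + 12 = -128 + 12 = -116$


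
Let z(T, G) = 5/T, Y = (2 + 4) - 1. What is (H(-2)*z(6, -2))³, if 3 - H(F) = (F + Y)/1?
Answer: 0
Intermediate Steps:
Y = 5 (Y = 6 - 1 = 5)
H(F) = -2 - F (H(F) = 3 - (F + 5)/1 = 3 - (5 + F) = 3 + (-5 - F) = -2 - F)
(H(-2)*z(6, -2))³ = ((-2 - 1*(-2))*(5/6))³ = ((-2 + 2)*(5*(⅙)))³ = (0*(⅚))³ = 0³ = 0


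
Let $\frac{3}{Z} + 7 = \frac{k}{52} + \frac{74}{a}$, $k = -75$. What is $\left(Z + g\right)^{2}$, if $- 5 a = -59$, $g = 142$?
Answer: $\frac{877328208964}{44368921} \approx 19774.0$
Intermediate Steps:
$a = \frac{59}{5}$ ($a = \left(- \frac{1}{5}\right) \left(-59\right) = \frac{59}{5} \approx 11.8$)
$Z = - \frac{9204}{6661}$ ($Z = \frac{3}{-7 + \left(- \frac{75}{52} + \frac{74}{\frac{59}{5}}\right)} = \frac{3}{-7 + \left(\left(-75\right) \frac{1}{52} + 74 \cdot \frac{5}{59}\right)} = \frac{3}{-7 + \left(- \frac{75}{52} + \frac{370}{59}\right)} = \frac{3}{-7 + \frac{14815}{3068}} = \frac{3}{- \frac{6661}{3068}} = 3 \left(- \frac{3068}{6661}\right) = - \frac{9204}{6661} \approx -1.3818$)
$\left(Z + g\right)^{2} = \left(- \frac{9204}{6661} + 142\right)^{2} = \left(\frac{936658}{6661}\right)^{2} = \frac{877328208964}{44368921}$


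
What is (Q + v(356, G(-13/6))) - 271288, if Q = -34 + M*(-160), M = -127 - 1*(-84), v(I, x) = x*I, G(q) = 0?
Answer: -264442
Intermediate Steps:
v(I, x) = I*x
M = -43 (M = -127 + 84 = -43)
Q = 6846 (Q = -34 - 43*(-160) = -34 + 6880 = 6846)
(Q + v(356, G(-13/6))) - 271288 = (6846 + 356*0) - 271288 = (6846 + 0) - 271288 = 6846 - 271288 = -264442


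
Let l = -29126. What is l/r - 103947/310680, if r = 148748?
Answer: -2042564503/3851085720 ≈ -0.53039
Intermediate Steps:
l/r - 103947/310680 = -29126/148748 - 103947/310680 = -29126*1/148748 - 103947*1/310680 = -14563/74374 - 34649/103560 = -2042564503/3851085720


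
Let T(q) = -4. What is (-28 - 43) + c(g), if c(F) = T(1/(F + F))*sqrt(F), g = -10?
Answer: -71 - 4*I*sqrt(10) ≈ -71.0 - 12.649*I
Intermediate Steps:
c(F) = -4*sqrt(F)
(-28 - 43) + c(g) = (-28 - 43) - 4*I*sqrt(10) = -71 - 4*I*sqrt(10)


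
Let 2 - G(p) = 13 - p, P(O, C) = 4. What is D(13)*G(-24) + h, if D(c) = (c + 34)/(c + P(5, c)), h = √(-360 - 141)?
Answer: -1645/17 + I*√501 ≈ -96.765 + 22.383*I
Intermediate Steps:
h = I*√501 (h = √(-501) = I*√501 ≈ 22.383*I)
G(p) = -11 + p (G(p) = 2 - (13 - p) = 2 + (-13 + p) = -11 + p)
D(c) = (34 + c)/(4 + c) (D(c) = (c + 34)/(c + 4) = (34 + c)/(4 + c))
D(13)*G(-24) + h = ((34 + 13)/(4 + 13))*(-11 - 24) + I*√501 = (47/17)*(-35) + I*√501 = -1645/17 + I*√501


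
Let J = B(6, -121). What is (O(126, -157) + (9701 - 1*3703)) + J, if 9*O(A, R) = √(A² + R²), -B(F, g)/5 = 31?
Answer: 5843 + 5*√1621/9 ≈ 5865.4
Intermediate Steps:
B(F, g) = -155 (B(F, g) = -5*31 = -155)
J = -155
O(A, R) = √(A² + R²)/9
(O(126, -157) + (9701 - 1*3703)) + J = (√(126² + (-157)²)/9 + (9701 - 1*3703)) - 155 = (√(15876 + 24649)/9 + (9701 - 3703)) - 155 = (√40525/9 + 5998) - 155 = ((5*√1621)/9 + 5998) - 155 = (5*√1621/9 + 5998) - 155 = (5998 + 5*√1621/9) - 155 = 5843 + 5*√1621/9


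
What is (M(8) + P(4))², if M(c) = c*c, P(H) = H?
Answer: 4624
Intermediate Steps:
M(c) = c²
(M(8) + P(4))² = (8² + 4)² = (64 + 4)² = 68² = 4624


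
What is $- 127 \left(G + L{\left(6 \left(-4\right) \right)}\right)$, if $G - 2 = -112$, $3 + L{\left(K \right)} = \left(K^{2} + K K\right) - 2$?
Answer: $-131699$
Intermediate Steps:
$L{\left(K \right)} = -5 + 2 K^{2}$ ($L{\left(K \right)} = -3 - \left(2 - K^{2} - K K\right) = -3 + \left(\left(K^{2} + K^{2}\right) - 2\right) = -3 + \left(2 K^{2} - 2\right) = -3 + \left(-2 + 2 K^{2}\right) = -5 + 2 K^{2}$)
$G = -110$ ($G = 2 - 112 = -110$)
$- 127 \left(G + L{\left(6 \left(-4\right) \right)}\right) = - 127 \left(-110 - \left(5 - 2 \left(6 \left(-4\right)\right)^{2}\right)\right) = - 127 \left(-110 - \left(5 - 2 \left(-24\right)^{2}\right)\right) = - 127 \left(-110 + \left(-5 + 2 \cdot 576\right)\right) = - 127 \left(-110 + \left(-5 + 1152\right)\right) = - 127 \left(-110 + 1147\right) = \left(-127\right) 1037 = -131699$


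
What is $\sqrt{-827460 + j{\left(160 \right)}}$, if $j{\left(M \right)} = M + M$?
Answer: $2 i \sqrt{206785} \approx 909.47 i$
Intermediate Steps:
$j{\left(M \right)} = 2 M$
$\sqrt{-827460 + j{\left(160 \right)}} = \sqrt{-827460 + 2 \cdot 160} = \sqrt{-827460 + 320} = \sqrt{-827140} = 2 i \sqrt{206785}$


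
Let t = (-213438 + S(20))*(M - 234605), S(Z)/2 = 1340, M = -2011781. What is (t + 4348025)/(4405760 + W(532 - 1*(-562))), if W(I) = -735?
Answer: 473448168613/4405025 ≈ 1.0748e+5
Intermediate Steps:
S(Z) = 2680 (S(Z) = 2*1340 = 2680)
t = 473443820588 (t = (-213438 + 2680)*(-2011781 - 234605) = -210758*(-2246386) = 473443820588)
(t + 4348025)/(4405760 + W(532 - 1*(-562))) = (473443820588 + 4348025)/(4405760 - 735) = 473448168613/4405025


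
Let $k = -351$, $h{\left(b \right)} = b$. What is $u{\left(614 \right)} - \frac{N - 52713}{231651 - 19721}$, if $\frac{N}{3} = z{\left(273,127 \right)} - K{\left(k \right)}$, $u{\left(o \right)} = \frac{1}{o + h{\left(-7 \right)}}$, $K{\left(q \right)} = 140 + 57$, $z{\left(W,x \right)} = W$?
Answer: $\frac{6414065}{25728302} \approx 0.2493$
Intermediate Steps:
$K{\left(q \right)} = 197$
$u{\left(o \right)} = \frac{1}{-7 + o}$ ($u{\left(o \right)} = \frac{1}{o - 7} = \frac{1}{-7 + o}$)
$N = 228$ ($N = 3 \left(273 - 197\right) = 3 \cdot 76 = 228$)
$u{\left(614 \right)} - \frac{N - 52713}{231651 - 19721} = \frac{1}{-7 + 614} - \frac{228 - 52713}{231651 - 19721} = \frac{1}{607} - - \frac{52485}{211930} = \frac{1}{607} - \left(-52485\right) \frac{1}{211930} = \frac{1}{607} - - \frac{10497}{42386} = \frac{1}{607} + \frac{10497}{42386} = \frac{6414065}{25728302}$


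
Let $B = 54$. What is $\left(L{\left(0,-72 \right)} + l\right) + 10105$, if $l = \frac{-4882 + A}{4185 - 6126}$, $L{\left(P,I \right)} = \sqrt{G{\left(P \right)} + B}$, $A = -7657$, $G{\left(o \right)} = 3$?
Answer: $\frac{19626344}{1941} + \sqrt{57} \approx 10119.0$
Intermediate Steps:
$L{\left(P,I \right)} = \sqrt{57}$ ($L{\left(P,I \right)} = \sqrt{3 + 54} = \sqrt{57}$)
$l = \frac{12539}{1941}$ ($l = \frac{-4882 - 7657}{4185 - 6126} = - \frac{12539}{-1941} = \left(-12539\right) \left(- \frac{1}{1941}\right) = \frac{12539}{1941} \approx 6.4601$)
$\left(L{\left(0,-72 \right)} + l\right) + 10105 = \left(\sqrt{57} + \frac{12539}{1941}\right) + 10105 = \left(\frac{12539}{1941} + \sqrt{57}\right) + 10105 = \frac{19626344}{1941} + \sqrt{57}$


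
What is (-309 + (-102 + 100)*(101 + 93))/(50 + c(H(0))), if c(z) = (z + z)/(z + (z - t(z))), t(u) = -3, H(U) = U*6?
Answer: -697/50 ≈ -13.940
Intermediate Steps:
H(U) = 6*U
c(z) = 2*z/(3 + 2*z) (c(z) = (z + z)/(z + (z - 1*(-3))) = (2*z)/(z + (z + 3)) = (2*z)/(z + (3 + z)) = (2*z)/(3 + 2*z) = 2*z/(3 + 2*z))
(-309 + (-102 + 100)*(101 + 93))/(50 + c(H(0))) = (-309 + (-102 + 100)*(101 + 93))/(50 + 2*(6*0)/(3 + 2*(6*0))) = (-309 - 2*194)/(50 + 2*0/(3 + 2*0)) = (-309 - 388)/(50 + 2*0/(3 + 0)) = -697/(50 + 2*0/3) = -697/(50 + 2*0*(⅓)) = -697/(50 + 0) = -697/50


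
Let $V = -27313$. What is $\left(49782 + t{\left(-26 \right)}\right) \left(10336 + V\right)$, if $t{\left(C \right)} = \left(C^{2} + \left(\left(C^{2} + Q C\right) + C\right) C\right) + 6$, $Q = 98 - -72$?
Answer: $-2520812868$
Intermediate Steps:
$Q = 170$ ($Q = 98 + 72 = 170$)
$t{\left(C \right)} = 6 + C^{2} + C \left(C^{2} + 171 C\right)$ ($t{\left(C \right)} = \left(C^{2} + \left(\left(C^{2} + 170 C\right) + C\right) C\right) + 6 = \left(C^{2} + \left(C^{2} + 171 C\right) C\right) + 6 = \left(C^{2} + C \left(C^{2} + 171 C\right)\right) + 6 = 6 + C^{2} + C \left(C^{2} + 171 C\right)$)
$\left(49782 + t{\left(-26 \right)}\right) \left(10336 + V\right) = \left(49782 + \left(6 + \left(-26\right)^{3} + 172 \left(-26\right)^{2}\right)\right) \left(10336 - 27313\right) = \left(49782 + \left(6 - 17576 + 172 \cdot 676\right)\right) \left(-16977\right) = \left(49782 + \left(6 - 17576 + 116272\right)\right) \left(-16977\right) = \left(49782 + 98702\right) \left(-16977\right) = 148484 \left(-16977\right) = -2520812868$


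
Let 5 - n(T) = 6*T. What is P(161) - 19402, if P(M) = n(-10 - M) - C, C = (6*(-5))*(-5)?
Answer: -18521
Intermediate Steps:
n(T) = 5 - 6*T
C = 150 (C = -30*(-5) = 150)
P(M) = -85 + 6*M (P(M) = (5 - 6*(-10 - M)) - 1*150 = (5 + (60 + 6*M)) - 150 = (65 + 6*M) - 150 = -85 + 6*M)
P(161) - 19402 = (-85 + 6*161) - 19402 = (-85 + 966) - 19402 = 881 - 19402 = -18521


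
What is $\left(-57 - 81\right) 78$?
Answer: $-10764$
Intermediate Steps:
$\left(-57 - 81\right) 78 = \left(-138\right) 78 = -10764$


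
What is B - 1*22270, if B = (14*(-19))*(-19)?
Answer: -17216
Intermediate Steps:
B = 5054 (B = -266*(-19) = 5054)
B - 1*22270 = 5054 - 1*22270 = 5054 - 22270 = -17216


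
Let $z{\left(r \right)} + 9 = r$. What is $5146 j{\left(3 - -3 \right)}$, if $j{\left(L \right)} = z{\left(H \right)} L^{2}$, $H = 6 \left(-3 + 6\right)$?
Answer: $1667304$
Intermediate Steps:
$H = 18$ ($H = 6 \cdot 3 = 18$)
$z{\left(r \right)} = -9 + r$
$j{\left(L \right)} = 9 L^{2}$ ($j{\left(L \right)} = \left(-9 + 18\right) L^{2} = 9 L^{2}$)
$5146 j{\left(3 - -3 \right)} = 5146 \cdot 9 \left(3 - -3\right)^{2} = 5146 \cdot 9 \left(3 + 3\right)^{2} = 5146 \cdot 9 \cdot 6^{2} = 5146 \cdot 9 \cdot 36 = 5146 \cdot 324 = 1667304$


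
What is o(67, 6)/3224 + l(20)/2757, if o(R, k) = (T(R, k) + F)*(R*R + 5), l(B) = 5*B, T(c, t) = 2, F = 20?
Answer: 68225369/2222142 ≈ 30.703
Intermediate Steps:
o(R, k) = 110 + 22*R² (o(R, k) = (2 + 20)*(R*R + 5) = 22*(R² + 5) = 22*(5 + R²) = 110 + 22*R²)
o(67, 6)/3224 + l(20)/2757 = (110 + 22*67²)/3224 + (5*20)/2757 = (110 + 22*4489)*(1/3224) + 100*(1/2757) = (110 + 98758)*(1/3224) + 100/2757 = 98868*(1/3224) + 100/2757 = 24717/806 + 100/2757 = 68225369/2222142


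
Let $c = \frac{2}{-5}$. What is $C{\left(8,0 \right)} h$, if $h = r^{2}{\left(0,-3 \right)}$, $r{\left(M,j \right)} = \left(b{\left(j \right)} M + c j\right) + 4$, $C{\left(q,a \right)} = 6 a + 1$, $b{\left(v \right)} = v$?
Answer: $\frac{676}{25} \approx 27.04$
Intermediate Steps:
$c = - \frac{2}{5}$ ($c = 2 \left(- \frac{1}{5}\right) = - \frac{2}{5} \approx -0.4$)
$C{\left(q,a \right)} = 1 + 6 a$
$r{\left(M,j \right)} = 4 - \frac{2 j}{5} + M j$ ($r{\left(M,j \right)} = \left(j M - \frac{2 j}{5}\right) + 4 = \left(M j - \frac{2 j}{5}\right) + 4 = \left(- \frac{2 j}{5} + M j\right) + 4 = 4 - \frac{2 j}{5} + M j$)
$h = \frac{676}{25}$ ($h = \left(4 - - \frac{6}{5} + 0 \left(-3\right)\right)^{2} = \left(4 + \frac{6}{5} + 0\right)^{2} = \left(\frac{26}{5}\right)^{2} = \frac{676}{25} \approx 27.04$)
$C{\left(8,0 \right)} h = \left(1 + 6 \cdot 0\right) \frac{676}{25} = \left(1 + 0\right) \frac{676}{25} = 1 \cdot \frac{676}{25} = \frac{676}{25}$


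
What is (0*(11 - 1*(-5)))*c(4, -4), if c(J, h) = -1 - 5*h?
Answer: 0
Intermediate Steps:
(0*(11 - 1*(-5)))*c(4, -4) = (0*(11 - 1*(-5)))*(-1 - 5*(-4)) = (0*(11 + 5))*(-1 + 20) = (0*16)*19 = 0*19 = 0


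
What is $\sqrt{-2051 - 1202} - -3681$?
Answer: $3681 + i \sqrt{3253} \approx 3681.0 + 57.035 i$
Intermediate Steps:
$\sqrt{-2051 - 1202} - -3681 = \sqrt{-3253} + 3681 = i \sqrt{3253} + 3681 = 3681 + i \sqrt{3253}$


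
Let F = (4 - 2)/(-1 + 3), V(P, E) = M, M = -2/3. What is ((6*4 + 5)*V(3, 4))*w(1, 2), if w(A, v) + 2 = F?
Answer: 58/3 ≈ 19.333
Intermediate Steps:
M = -⅔ (M = -2*⅓ = -⅔ ≈ -0.66667)
V(P, E) = -⅔
F = 1 (F = 2/2 = 2*(½) = 1)
w(A, v) = -1 (w(A, v) = -2 + 1 = -1)
((6*4 + 5)*V(3, 4))*w(1, 2) = ((6*4 + 5)*(-⅔))*(-1) = ((24 + 5)*(-⅔))*(-1) = (29*(-⅔))*(-1) = -58/3*(-1) = 58/3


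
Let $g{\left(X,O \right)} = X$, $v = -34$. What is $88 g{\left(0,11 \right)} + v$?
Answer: $-34$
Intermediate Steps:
$88 g{\left(0,11 \right)} + v = 88 \cdot 0 - 34 = 0 - 34 = -34$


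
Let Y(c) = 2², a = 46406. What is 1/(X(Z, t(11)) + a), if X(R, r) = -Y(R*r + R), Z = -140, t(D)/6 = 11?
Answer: 1/46402 ≈ 2.1551e-5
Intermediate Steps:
t(D) = 66 (t(D) = 6*11 = 66)
Y(c) = 4
X(R, r) = -4 (X(R, r) = -1*4 = -4)
1/(X(Z, t(11)) + a) = 1/(-4 + 46406) = 1/46402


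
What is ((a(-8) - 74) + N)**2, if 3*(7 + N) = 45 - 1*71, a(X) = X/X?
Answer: 70756/9 ≈ 7861.8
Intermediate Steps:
a(X) = 1
N = -47/3 (N = -7 + (45 - 1*71)/3 = -7 + (45 - 71)/3 = -7 + (1/3)*(-26) = -7 - 26/3 = -47/3 ≈ -15.667)
((a(-8) - 74) + N)**2 = ((1 - 74) - 47/3)**2 = (-73 - 47/3)**2 = (-266/3)**2 = 70756/9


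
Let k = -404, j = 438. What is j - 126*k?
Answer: 51342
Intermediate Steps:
j - 126*k = 438 - 126*(-404) = 438 + 50904 = 51342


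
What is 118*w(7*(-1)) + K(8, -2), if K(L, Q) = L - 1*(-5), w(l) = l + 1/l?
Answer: -5809/7 ≈ -829.86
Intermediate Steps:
K(L, Q) = 5 + L (K(L, Q) = L + 5 = 5 + L)
118*w(7*(-1)) + K(8, -2) = 118*(7*(-1) + 1/(7*(-1))) + (5 + 8) = 118*(-7 + 1/(-7)) + 13 = 118*(-7 - 1/7) + 13 = 118*(-50/7) + 13 = -5900/7 + 13 = -5809/7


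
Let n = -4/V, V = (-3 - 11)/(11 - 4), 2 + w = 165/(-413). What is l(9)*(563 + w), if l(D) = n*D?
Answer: 4167504/413 ≈ 10091.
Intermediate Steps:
w = -991/413 (w = -2 + 165/(-413) = -2 + 165*(-1/413) = -2 - 165/413 = -991/413 ≈ -2.3995)
V = -2 (V = -14/7 = -14*1/7 = -2)
n = 2 (n = -4/(-2) = -4*(-1/2) = 2)
l(D) = 2*D
l(9)*(563 + w) = (2*9)*(563 - 991/413) = 18*(231528/413) = 4167504/413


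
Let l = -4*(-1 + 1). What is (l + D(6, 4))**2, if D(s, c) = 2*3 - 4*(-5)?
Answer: 676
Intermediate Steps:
D(s, c) = 26 (D(s, c) = 6 + 20 = 26)
l = 0 (l = -4*0 = 0)
(l + D(6, 4))**2 = (0 + 26)**2 = 26**2 = 676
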